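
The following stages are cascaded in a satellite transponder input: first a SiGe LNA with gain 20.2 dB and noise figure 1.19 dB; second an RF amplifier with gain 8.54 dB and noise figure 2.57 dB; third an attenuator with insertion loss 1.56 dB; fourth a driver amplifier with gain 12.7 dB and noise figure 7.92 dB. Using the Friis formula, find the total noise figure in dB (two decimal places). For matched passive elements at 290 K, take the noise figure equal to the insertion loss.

1.25 dB

Convert to linear (a loss of L dB is a gain of −L dB): F_i = 10^(NF_i/10), G_i = 10^(G_i,dB/10)
  Stage 1: F_1 = 10^(1.19/10) = 1.315, G_1 = 10^(20.2/10) = 104.7
  Stage 2: F_2 = 10^(2.57/10) = 1.807, G_2 = 10^(8.54/10) = 7.145
  Stage 3: F_3 = 10^(1.56/10) = 1.432, G_3 = 10^(−1.56/10) = 0.6982
  Stage 4: F_4 = 10^(7.92/10) = 6.194, G_4 = 10^(12.7/10) = 18.62
Friis cascade:
  F = 1.315 + (1.807 − 1)/104.7 + (1.432 − 1)/748.2 + (6.194 − 1)/522.4 = 1.333
NF = 10 log₁₀(1.333) = 1.25 dB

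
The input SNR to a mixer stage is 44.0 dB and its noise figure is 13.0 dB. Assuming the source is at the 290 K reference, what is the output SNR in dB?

31.0 dB

By definition F = SNR_in/SNR_out, so in dB: SNR_out = SNR_in − NF
SNR_out = 44.0 − 13.0 = 31.0 dB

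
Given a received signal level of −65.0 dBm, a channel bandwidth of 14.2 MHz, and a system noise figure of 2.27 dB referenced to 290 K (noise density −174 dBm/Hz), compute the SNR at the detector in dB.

Noise floor: N = −174 + 10 log₁₀(B) + NF
10 log₁₀(1.42×10⁷) = 71.52 dB
N = −174 + 71.52 + 2.27 = −100.21 dBm
SNR = P_sig − N = −65.0 − (−100.21) = 35.21 dB → 35.2 dB

35.2 dB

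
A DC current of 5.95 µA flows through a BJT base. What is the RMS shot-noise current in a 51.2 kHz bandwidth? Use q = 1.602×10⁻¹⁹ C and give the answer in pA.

312 pA

I_n = √(2qI·B)
2qI·B = 2 × 1.602×10⁻¹⁹ × 5.95×10⁻⁶ × 5.12×10⁴ = 9.76×10⁻²⁰ A²
I_n = √(9.76×10⁻²⁰) = 3.12×10⁻¹⁰ A = 312 pA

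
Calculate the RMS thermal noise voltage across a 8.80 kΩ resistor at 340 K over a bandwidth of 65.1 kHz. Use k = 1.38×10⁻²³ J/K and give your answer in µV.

3.28 µV

V_n = √(4kTRB)
4kTRB = 4 × 1.38×10⁻²³ × 340 × 8.80×10³ × 6.51×10⁴ = 1.08×10⁻¹¹ V²
V_n = √(1.08×10⁻¹¹) = 3.28×10⁻⁶ V = 3.28 µV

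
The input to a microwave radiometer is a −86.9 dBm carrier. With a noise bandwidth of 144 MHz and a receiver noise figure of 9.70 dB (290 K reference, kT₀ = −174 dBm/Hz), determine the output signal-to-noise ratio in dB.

Noise floor: N = −174 + 10 log₁₀(B) + NF
10 log₁₀(1.44×10⁸) = 81.58 dB
N = −174 + 81.58 + 9.70 = −82.72 dBm
SNR = P_sig − N = −86.9 − (−82.72) = −4.18 dB → −4.2 dB

−4.2 dB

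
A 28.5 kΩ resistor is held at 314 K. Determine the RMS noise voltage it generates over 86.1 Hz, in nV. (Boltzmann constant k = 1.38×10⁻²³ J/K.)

206 nV

V_n = √(4kTRB)
4kTRB = 4 × 1.38×10⁻²³ × 314 × 2.85×10⁴ × 8.61×10¹ = 4.25×10⁻¹⁴ V²
V_n = √(4.25×10⁻¹⁴) = 2.06×10⁻⁷ V = 206 nV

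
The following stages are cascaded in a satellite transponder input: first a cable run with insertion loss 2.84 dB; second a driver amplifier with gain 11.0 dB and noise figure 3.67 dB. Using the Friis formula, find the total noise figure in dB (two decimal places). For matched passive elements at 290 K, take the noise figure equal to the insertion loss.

Convert to linear (a loss of L dB is a gain of −L dB): F_i = 10^(NF_i/10), G_i = 10^(G_i,dB/10)
  Stage 1: F_1 = 10^(2.84/10) = 1.923, G_1 = 10^(−2.84/10) = 0.5200
  Stage 2: F_2 = 10^(3.67/10) = 2.328, G_2 = 10^(11.0/10) = 12.59
Friis cascade:
  F = 1.923 + (2.328 − 1)/0.5200 = 4.477
NF = 10 log₁₀(4.477) = 6.51 dB

6.51 dB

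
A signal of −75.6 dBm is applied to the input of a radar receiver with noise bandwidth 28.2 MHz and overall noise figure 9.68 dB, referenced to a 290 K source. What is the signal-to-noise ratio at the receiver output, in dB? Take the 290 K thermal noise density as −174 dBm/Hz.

14.2 dB

Noise floor: N = −174 + 10 log₁₀(B) + NF
10 log₁₀(2.82×10⁷) = 74.5 dB
N = −174 + 74.5 + 9.68 = −89.82 dBm
SNR = P_sig − N = −75.6 − (−89.82) = 14.22 dB → 14.2 dB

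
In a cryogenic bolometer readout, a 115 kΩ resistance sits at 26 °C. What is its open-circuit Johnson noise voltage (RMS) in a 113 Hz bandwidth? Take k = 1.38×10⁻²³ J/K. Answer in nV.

T = 26 °C + 273.15 = 299.15 K
V_n = √(4kTRB)
4kTRB = 4 × 1.38×10⁻²³ × 299.15 × 1.15×10⁵ × 1.13×10² = 2.15×10⁻¹³ V²
V_n = √(2.15×10⁻¹³) = 4.63×10⁻⁷ V = 463 nV

463 nV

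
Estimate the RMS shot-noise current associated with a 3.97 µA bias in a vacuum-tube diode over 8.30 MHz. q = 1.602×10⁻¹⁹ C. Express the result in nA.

I_n = √(2qI·B)
2qI·B = 2 × 1.602×10⁻¹⁹ × 3.97×10⁻⁶ × 8.30×10⁶ = 1.06×10⁻¹⁷ A²
I_n = √(1.06×10⁻¹⁷) = 3.25×10⁻⁹ A = 3.25 nA

3.25 nA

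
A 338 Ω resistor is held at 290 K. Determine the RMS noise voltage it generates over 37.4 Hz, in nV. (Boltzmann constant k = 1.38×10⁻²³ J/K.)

14.2 nV

V_n = √(4kTRB)
4kTRB = 4 × 1.38×10⁻²³ × 290 × 3.38×10² × 3.74×10¹ = 2.02×10⁻¹⁶ V²
V_n = √(2.02×10⁻¹⁶) = 1.42×10⁻⁸ V = 14.2 nV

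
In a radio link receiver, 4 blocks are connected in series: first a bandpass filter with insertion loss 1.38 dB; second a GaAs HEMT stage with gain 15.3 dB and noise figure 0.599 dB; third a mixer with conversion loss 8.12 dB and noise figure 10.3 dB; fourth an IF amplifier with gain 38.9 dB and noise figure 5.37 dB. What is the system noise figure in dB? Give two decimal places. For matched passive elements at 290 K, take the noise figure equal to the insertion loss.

4.17 dB

Convert to linear (a loss of L dB is a gain of −L dB): F_i = 10^(NF_i/10), G_i = 10^(G_i,dB/10)
  Stage 1: F_1 = 10^(1.38/10) = 1.374, G_1 = 10^(−1.38/10) = 0.7278
  Stage 2: F_2 = 10^(0.599/10) = 1.148, G_2 = 10^(15.3/10) = 33.88
  Stage 3: F_3 = 10^(10.3/10) = 10.72, G_3 = 10^(−8.12/10) = 0.1542
  Stage 4: F_4 = 10^(5.37/10) = 3.443, G_4 = 10^(38.9/10) = 7762
Friis cascade:
  F = 1.374 + (1.148 − 1)/0.7278 + (10.72 − 1)/24.66 + (3.443 − 1)/3.802 = 2.614
NF = 10 log₁₀(2.614) = 4.17 dB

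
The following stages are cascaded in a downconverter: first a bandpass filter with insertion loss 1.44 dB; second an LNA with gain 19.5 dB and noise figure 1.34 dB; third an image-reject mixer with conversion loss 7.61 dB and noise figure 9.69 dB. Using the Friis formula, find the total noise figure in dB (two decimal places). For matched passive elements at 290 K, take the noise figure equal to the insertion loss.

Convert to linear (a loss of L dB is a gain of −L dB): F_i = 10^(NF_i/10), G_i = 10^(G_i,dB/10)
  Stage 1: F_1 = 10^(1.44/10) = 1.393, G_1 = 10^(−1.44/10) = 0.7178
  Stage 2: F_2 = 10^(1.34/10) = 1.361, G_2 = 10^(19.5/10) = 89.13
  Stage 3: F_3 = 10^(9.69/10) = 9.311, G_3 = 10^(−7.61/10) = 0.1734
Friis cascade:
  F = 1.393 + (1.361 − 1)/0.7178 + (9.311 − 1)/63.97 = 2.027
NF = 10 log₁₀(2.027) = 3.07 dB

3.07 dB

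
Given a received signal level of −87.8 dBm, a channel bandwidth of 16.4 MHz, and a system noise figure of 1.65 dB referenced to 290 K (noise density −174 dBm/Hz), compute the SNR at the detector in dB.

12.4 dB

Noise floor: N = −174 + 10 log₁₀(B) + NF
10 log₁₀(1.64×10⁷) = 72.15 dB
N = −174 + 72.15 + 1.65 = −100.20 dBm
SNR = P_sig − N = −87.8 − (−100.20) = 12.40 dB → 12.4 dB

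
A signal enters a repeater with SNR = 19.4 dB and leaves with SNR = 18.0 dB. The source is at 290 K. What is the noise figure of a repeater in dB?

1.4 dB

NF (dB) = SNR_in(dB) − SNR_out(dB) when the source is at T₀
NF = 19.4 − 18.0 = 1.4 dB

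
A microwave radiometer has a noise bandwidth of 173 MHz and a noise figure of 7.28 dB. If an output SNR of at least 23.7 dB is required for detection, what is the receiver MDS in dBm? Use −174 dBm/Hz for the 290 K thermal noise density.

−60.6 dBm

Sensitivity = −174 + 10 log₁₀(B) + NF + SNR_min
= −174 + 82.38 + 7.28 + 23.7
= −60.64 dBm → −60.6 dBm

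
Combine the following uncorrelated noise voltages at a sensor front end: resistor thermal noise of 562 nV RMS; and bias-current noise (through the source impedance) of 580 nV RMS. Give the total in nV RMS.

808 nV

Uncorrelated sources add in power (mean-square): V_tot = √(ΣV_i²)
V_tot = √[(5.62×10⁻⁷)² + (5.80×10⁻⁷)²] = 8.08×10⁻⁷ V = 808 nV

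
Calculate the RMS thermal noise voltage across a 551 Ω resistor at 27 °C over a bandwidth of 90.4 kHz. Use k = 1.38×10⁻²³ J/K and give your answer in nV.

908 nV

T = 27 °C + 273.15 = 300.15 K
V_n = √(4kTRB)
4kTRB = 4 × 1.38×10⁻²³ × 300.15 × 5.51×10² × 9.04×10⁴ = 8.25×10⁻¹³ V²
V_n = √(8.25×10⁻¹³) = 9.08×10⁻⁷ V = 908 nV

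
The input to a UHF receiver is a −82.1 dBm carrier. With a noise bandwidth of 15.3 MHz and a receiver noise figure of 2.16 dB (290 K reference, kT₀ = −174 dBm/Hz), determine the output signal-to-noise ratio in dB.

Noise floor: N = −174 + 10 log₁₀(B) + NF
10 log₁₀(1.53×10⁷) = 71.85 dB
N = −174 + 71.85 + 2.16 = −99.99 dBm
SNR = P_sig − N = −82.1 − (−99.99) = 17.89 dB → 17.9 dB

17.9 dB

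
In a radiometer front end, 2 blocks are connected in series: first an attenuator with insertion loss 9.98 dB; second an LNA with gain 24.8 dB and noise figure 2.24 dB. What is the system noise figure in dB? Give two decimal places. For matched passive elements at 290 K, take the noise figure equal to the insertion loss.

12.22 dB

Convert to linear (a loss of L dB is a gain of −L dB): F_i = 10^(NF_i/10), G_i = 10^(G_i,dB/10)
  Stage 1: F_1 = 10^(9.98/10) = 9.954, G_1 = 10^(−9.98/10) = 0.1005
  Stage 2: F_2 = 10^(2.24/10) = 1.675, G_2 = 10^(24.8/10) = 302.0
Friis cascade:
  F = 9.954 + (1.675 − 1)/0.1005 = 16.67
NF = 10 log₁₀(16.67) = 12.22 dB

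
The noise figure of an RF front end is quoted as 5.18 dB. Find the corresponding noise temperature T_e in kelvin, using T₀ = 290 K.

F = 10^(5.18/10) = 3.2961
T_e = (F − 1)·T₀ = (3.2961 − 1) × 290 = 666 K

666 K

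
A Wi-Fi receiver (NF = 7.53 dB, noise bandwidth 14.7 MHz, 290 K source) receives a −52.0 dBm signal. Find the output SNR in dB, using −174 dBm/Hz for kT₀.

42.8 dB

Noise floor: N = −174 + 10 log₁₀(B) + NF
10 log₁₀(1.47×10⁷) = 71.67 dB
N = −174 + 71.67 + 7.53 = −94.80 dBm
SNR = P_sig − N = −52.0 − (−94.80) = 42.80 dB → 42.8 dB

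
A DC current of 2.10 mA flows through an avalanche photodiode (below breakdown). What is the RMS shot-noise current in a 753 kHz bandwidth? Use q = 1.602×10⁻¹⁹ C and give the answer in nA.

22.5 nA

I_n = √(2qI·B)
2qI·B = 2 × 1.602×10⁻¹⁹ × 2.10×10⁻³ × 7.53×10⁵ = 5.07×10⁻¹⁶ A²
I_n = √(5.07×10⁻¹⁶) = 2.25×10⁻⁸ A = 22.5 nA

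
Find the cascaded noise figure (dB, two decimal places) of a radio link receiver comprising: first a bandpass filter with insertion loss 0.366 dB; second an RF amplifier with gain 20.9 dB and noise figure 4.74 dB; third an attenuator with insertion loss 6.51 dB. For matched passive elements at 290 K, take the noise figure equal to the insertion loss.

5.15 dB

Convert to linear (a loss of L dB is a gain of −L dB): F_i = 10^(NF_i/10), G_i = 10^(G_i,dB/10)
  Stage 1: F_1 = 10^(0.366/10) = 1.088, G_1 = 10^(−0.366/10) = 0.9192
  Stage 2: F_2 = 10^(4.74/10) = 2.979, G_2 = 10^(20.9/10) = 123.0
  Stage 3: F_3 = 10^(6.51/10) = 4.477, G_3 = 10^(−6.51/10) = 0.2234
Friis cascade:
  F = 1.088 + (2.979 − 1)/0.9192 + (4.477 − 1)/113.1 = 3.271
NF = 10 log₁₀(3.271) = 5.15 dB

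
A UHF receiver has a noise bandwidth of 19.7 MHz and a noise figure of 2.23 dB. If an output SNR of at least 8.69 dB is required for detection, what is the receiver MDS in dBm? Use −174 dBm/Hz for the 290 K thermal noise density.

−90.1 dBm

Sensitivity = −174 + 10 log₁₀(B) + NF + SNR_min
= −174 + 72.94 + 2.23 + 8.69
= −90.14 dBm → −90.1 dBm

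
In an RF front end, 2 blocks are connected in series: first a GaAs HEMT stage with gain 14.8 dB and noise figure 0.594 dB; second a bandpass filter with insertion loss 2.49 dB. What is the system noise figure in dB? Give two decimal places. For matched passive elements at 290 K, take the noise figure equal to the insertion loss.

Convert to linear (a loss of L dB is a gain of −L dB): F_i = 10^(NF_i/10), G_i = 10^(G_i,dB/10)
  Stage 1: F_1 = 10^(0.594/10) = 1.147, G_1 = 10^(14.8/10) = 30.20
  Stage 2: F_2 = 10^(2.49/10) = 1.774, G_2 = 10^(−2.49/10) = 0.5636
Friis cascade:
  F = 1.147 + (1.774 − 1)/30.20 = 1.172
NF = 10 log₁₀(1.172) = 0.69 dB

0.69 dB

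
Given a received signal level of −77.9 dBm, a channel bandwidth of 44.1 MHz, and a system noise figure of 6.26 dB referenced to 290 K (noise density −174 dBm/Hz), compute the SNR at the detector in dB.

13.4 dB

Noise floor: N = −174 + 10 log₁₀(B) + NF
10 log₁₀(4.41×10⁷) = 76.44 dB
N = −174 + 76.44 + 6.26 = −91.30 dBm
SNR = P_sig − N = −77.9 − (−91.30) = 13.40 dB → 13.4 dB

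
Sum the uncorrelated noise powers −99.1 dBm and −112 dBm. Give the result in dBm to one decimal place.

Convert to linear, add, convert back:
P₁ = 1.23×10⁻¹³ W, P₂ = 6.31×10⁻¹⁵ W
P_tot = 1.29×10⁻¹³ W → 10 log₁₀(P_tot / 10⁻³) = −98.9 dBm

−98.9 dBm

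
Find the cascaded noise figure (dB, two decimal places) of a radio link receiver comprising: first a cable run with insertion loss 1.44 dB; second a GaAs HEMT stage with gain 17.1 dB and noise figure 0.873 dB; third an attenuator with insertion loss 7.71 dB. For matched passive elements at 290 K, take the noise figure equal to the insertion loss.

Convert to linear (a loss of L dB is a gain of −L dB): F_i = 10^(NF_i/10), G_i = 10^(G_i,dB/10)
  Stage 1: F_1 = 10^(1.44/10) = 1.393, G_1 = 10^(−1.44/10) = 0.7178
  Stage 2: F_2 = 10^(0.873/10) = 1.223, G_2 = 10^(17.1/10) = 51.29
  Stage 3: F_3 = 10^(7.71/10) = 5.902, G_3 = 10^(−7.71/10) = 0.1694
Friis cascade:
  F = 1.393 + (1.223 − 1)/0.7178 + (5.902 − 1)/36.81 = 1.836
NF = 10 log₁₀(1.836) = 2.64 dB

2.64 dB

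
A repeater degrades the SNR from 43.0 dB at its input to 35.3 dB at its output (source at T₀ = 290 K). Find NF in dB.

7.7 dB

NF (dB) = SNR_in(dB) − SNR_out(dB) when the source is at T₀
NF = 43.0 − 35.3 = 7.7 dB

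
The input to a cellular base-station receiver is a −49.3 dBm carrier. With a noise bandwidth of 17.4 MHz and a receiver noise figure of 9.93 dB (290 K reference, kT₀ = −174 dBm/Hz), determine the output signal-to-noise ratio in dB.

Noise floor: N = −174 + 10 log₁₀(B) + NF
10 log₁₀(1.74×10⁷) = 72.41 dB
N = −174 + 72.41 + 9.93 = −91.66 dBm
SNR = P_sig − N = −49.3 − (−91.66) = 42.36 dB → 42.4 dB

42.4 dB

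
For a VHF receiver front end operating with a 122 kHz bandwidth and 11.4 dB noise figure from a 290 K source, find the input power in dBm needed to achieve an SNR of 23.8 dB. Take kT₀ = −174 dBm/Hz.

Sensitivity = −174 + 10 log₁₀(B) + NF + SNR_min
= −174 + 50.86 + 11.4 + 23.8
= −87.94 dBm → −87.9 dBm

−87.9 dBm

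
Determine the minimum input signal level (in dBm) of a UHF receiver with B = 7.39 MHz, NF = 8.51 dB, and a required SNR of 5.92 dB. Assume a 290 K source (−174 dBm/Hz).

−90.9 dBm

Sensitivity = −174 + 10 log₁₀(B) + NF + SNR_min
= −174 + 68.69 + 8.51 + 5.92
= −90.88 dBm → −90.9 dBm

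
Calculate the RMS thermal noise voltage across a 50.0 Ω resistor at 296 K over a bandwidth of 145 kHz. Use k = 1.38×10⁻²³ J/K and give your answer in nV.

V_n = √(4kTRB)
4kTRB = 4 × 1.38×10⁻²³ × 296 × 5.00×10¹ × 1.45×10⁵ = 1.18×10⁻¹³ V²
V_n = √(1.18×10⁻¹³) = 3.44×10⁻⁷ V = 344 nV

344 nV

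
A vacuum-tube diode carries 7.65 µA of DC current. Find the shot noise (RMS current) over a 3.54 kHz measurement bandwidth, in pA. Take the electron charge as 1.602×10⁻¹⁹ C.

93.1 pA

I_n = √(2qI·B)
2qI·B = 2 × 1.602×10⁻¹⁹ × 7.65×10⁻⁶ × 3.54×10³ = 8.68×10⁻²¹ A²
I_n = √(8.68×10⁻²¹) = 9.31×10⁻¹¹ A = 93.1 pA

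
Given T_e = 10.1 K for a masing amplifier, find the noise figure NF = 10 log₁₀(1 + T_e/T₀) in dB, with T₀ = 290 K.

F = 1 + T_e/T₀ = 1 + 10.1/290 = 1.03483
NF = 10 log₁₀(1.03483) = 0.149 dB

0.149 dB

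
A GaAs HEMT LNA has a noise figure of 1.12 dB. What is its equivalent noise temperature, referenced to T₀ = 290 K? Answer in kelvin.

85.3 K

F = 10^(1.12/10) = 1.2942
T_e = (F − 1)·T₀ = (1.2942 − 1) × 290 = 85.3 K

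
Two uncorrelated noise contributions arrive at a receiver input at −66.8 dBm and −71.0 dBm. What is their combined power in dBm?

−65.4 dBm

Convert to linear, add, convert back:
P₁ = 2.09×10⁻¹⁰ W, P₂ = 7.94×10⁻¹¹ W
P_tot = 2.88×10⁻¹⁰ W → 10 log₁₀(P_tot / 10⁻³) = −65.4 dBm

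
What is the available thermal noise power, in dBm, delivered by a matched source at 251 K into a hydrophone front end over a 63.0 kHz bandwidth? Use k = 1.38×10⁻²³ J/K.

−126.6 dBm

P_n = kTB = 1.38×10⁻²³ × 251 × 6.30×10⁴ = 2.18×10⁻¹⁶ W
In dBm: 10 log₁₀(2.18×10⁻¹⁶ / 10⁻³) = −126.6 dBm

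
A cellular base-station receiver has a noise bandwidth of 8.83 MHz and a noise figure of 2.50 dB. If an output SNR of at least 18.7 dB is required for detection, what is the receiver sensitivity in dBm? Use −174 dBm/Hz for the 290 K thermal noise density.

Sensitivity = −174 + 10 log₁₀(B) + NF + SNR_min
= −174 + 69.46 + 2.50 + 18.7
= −83.34 dBm → −83.3 dBm

−83.3 dBm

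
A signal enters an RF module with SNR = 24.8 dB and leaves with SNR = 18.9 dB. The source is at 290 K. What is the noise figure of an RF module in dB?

5.9 dB

NF (dB) = SNR_in(dB) − SNR_out(dB) when the source is at T₀
NF = 24.8 − 18.9 = 5.9 dB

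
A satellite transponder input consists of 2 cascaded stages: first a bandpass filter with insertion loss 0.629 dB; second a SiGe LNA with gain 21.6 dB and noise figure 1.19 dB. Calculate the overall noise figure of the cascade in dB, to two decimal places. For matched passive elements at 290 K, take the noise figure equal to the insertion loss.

1.82 dB

Convert to linear (a loss of L dB is a gain of −L dB): F_i = 10^(NF_i/10), G_i = 10^(G_i,dB/10)
  Stage 1: F_1 = 10^(0.629/10) = 1.156, G_1 = 10^(−0.629/10) = 0.8652
  Stage 2: F_2 = 10^(1.19/10) = 1.315, G_2 = 10^(21.6/10) = 144.5
Friis cascade:
  F = 1.156 + (1.315 − 1)/0.8652 = 1.520
NF = 10 log₁₀(1.520) = 1.82 dB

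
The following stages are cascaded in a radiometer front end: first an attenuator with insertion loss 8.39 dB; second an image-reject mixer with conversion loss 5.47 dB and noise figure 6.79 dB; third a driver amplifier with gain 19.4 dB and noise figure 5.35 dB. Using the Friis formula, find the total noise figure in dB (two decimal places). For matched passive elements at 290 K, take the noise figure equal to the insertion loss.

Convert to linear (a loss of L dB is a gain of −L dB): F_i = 10^(NF_i/10), G_i = 10^(G_i,dB/10)
  Stage 1: F_1 = 10^(8.39/10) = 6.902, G_1 = 10^(−8.39/10) = 0.1449
  Stage 2: F_2 = 10^(6.79/10) = 4.775, G_2 = 10^(−5.47/10) = 0.2838
  Stage 3: F_3 = 10^(5.35/10) = 3.428, G_3 = 10^(19.4/10) = 87.10
Friis cascade:
  F = 6.902 + (4.775 − 1)/0.1449 + (3.428 − 1)/0.04111 = 92.01
NF = 10 log₁₀(92.01) = 19.64 dB

19.64 dB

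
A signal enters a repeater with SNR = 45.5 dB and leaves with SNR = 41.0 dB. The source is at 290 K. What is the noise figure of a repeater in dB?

NF (dB) = SNR_in(dB) − SNR_out(dB) when the source is at T₀
NF = 45.5 − 41.0 = 4.5 dB

4.5 dB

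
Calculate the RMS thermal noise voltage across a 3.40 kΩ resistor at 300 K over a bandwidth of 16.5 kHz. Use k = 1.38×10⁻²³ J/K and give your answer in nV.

964 nV

V_n = √(4kTRB)
4kTRB = 4 × 1.38×10⁻²³ × 300 × 3.40×10³ × 1.65×10⁴ = 9.29×10⁻¹³ V²
V_n = √(9.29×10⁻¹³) = 9.64×10⁻⁷ V = 964 nV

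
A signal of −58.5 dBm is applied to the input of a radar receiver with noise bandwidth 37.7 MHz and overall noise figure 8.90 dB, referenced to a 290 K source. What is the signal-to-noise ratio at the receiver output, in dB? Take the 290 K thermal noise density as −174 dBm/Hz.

Noise floor: N = −174 + 10 log₁₀(B) + NF
10 log₁₀(3.77×10⁷) = 75.76 dB
N = −174 + 75.76 + 8.90 = −89.34 dBm
SNR = P_sig − N = −58.5 − (−89.34) = 30.84 dB → 30.8 dB

30.8 dB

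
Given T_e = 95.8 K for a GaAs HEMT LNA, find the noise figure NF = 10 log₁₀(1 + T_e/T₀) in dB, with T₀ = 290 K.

1.24 dB

F = 1 + T_e/T₀ = 1 + 95.8/290 = 1.33034
NF = 10 log₁₀(1.33034) = 1.24 dB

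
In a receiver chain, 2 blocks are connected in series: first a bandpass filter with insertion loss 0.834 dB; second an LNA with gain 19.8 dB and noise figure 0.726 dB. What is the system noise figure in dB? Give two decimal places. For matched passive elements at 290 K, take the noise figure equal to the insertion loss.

Convert to linear (a loss of L dB is a gain of −L dB): F_i = 10^(NF_i/10), G_i = 10^(G_i,dB/10)
  Stage 1: F_1 = 10^(0.834/10) = 1.212, G_1 = 10^(−0.834/10) = 0.8253
  Stage 2: F_2 = 10^(0.726/10) = 1.182, G_2 = 10^(19.8/10) = 95.50
Friis cascade:
  F = 1.212 + (1.182 − 1)/0.8253 = 1.432
NF = 10 log₁₀(1.432) = 1.56 dB

1.56 dB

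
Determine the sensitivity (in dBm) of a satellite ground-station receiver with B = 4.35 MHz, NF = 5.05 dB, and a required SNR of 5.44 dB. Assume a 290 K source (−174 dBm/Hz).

Sensitivity = −174 + 10 log₁₀(B) + NF + SNR_min
= −174 + 66.38 + 5.05 + 5.44
= −97.13 dBm → −97.1 dBm

−97.1 dBm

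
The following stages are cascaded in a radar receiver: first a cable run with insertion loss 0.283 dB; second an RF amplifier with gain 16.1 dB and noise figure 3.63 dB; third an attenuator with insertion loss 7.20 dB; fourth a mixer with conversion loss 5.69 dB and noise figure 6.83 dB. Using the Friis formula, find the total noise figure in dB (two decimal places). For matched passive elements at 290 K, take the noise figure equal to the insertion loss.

4.91 dB

Convert to linear (a loss of L dB is a gain of −L dB): F_i = 10^(NF_i/10), G_i = 10^(G_i,dB/10)
  Stage 1: F_1 = 10^(0.283/10) = 1.067, G_1 = 10^(−0.283/10) = 0.9369
  Stage 2: F_2 = 10^(3.63/10) = 2.307, G_2 = 10^(16.1/10) = 40.74
  Stage 3: F_3 = 10^(7.20/10) = 5.248, G_3 = 10^(−7.20/10) = 0.1905
  Stage 4: F_4 = 10^(6.83/10) = 4.819, G_4 = 10^(−5.69/10) = 0.2698
Friis cascade:
  F = 1.067 + (2.307 − 1)/0.9369 + (5.248 − 1)/38.17 + (4.819 − 1)/7.273 = 3.099
NF = 10 log₁₀(3.099) = 4.91 dB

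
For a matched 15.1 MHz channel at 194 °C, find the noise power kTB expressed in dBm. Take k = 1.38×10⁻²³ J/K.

−100.1 dBm

T = 194 °C + 273.15 = 467.15 K
P_n = kTB = 1.38×10⁻²³ × 467.15 × 1.51×10⁷ = 9.73×10⁻¹⁴ W
In dBm: 10 log₁₀(9.73×10⁻¹⁴ / 10⁻³) = −100.1 dBm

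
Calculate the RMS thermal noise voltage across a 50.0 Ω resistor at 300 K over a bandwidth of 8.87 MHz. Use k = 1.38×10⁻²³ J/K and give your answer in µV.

V_n = √(4kTRB)
4kTRB = 4 × 1.38×10⁻²³ × 300 × 5.00×10¹ × 8.87×10⁶ = 7.34×10⁻¹² V²
V_n = √(7.34×10⁻¹²) = 2.71×10⁻⁶ V = 2.71 µV

2.71 µV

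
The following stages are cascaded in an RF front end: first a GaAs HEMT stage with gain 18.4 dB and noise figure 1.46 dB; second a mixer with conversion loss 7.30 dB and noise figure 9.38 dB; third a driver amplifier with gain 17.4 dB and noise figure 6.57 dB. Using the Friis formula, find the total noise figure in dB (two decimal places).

Convert to linear (a loss of L dB is a gain of −L dB): F_i = 10^(NF_i/10), G_i = 10^(G_i,dB/10)
  Stage 1: F_1 = 10^(1.46/10) = 1.400, G_1 = 10^(18.4/10) = 69.18
  Stage 2: F_2 = 10^(9.38/10) = 8.670, G_2 = 10^(−7.30/10) = 0.1862
  Stage 3: F_3 = 10^(6.57/10) = 4.539, G_3 = 10^(17.4/10) = 54.95
Friis cascade:
  F = 1.400 + (8.670 − 1)/69.18 + (4.539 − 1)/12.88 = 1.785
NF = 10 log₁₀(1.785) = 2.52 dB

2.52 dB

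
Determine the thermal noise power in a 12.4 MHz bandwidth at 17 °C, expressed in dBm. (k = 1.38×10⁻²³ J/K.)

T = 17 °C + 273.15 = 290.15 K
P_n = kTB = 1.38×10⁻²³ × 290.15 × 1.24×10⁷ = 4.97×10⁻¹⁴ W
In dBm: 10 log₁₀(4.97×10⁻¹⁴ / 10⁻³) = −103.0 dBm

−103.0 dBm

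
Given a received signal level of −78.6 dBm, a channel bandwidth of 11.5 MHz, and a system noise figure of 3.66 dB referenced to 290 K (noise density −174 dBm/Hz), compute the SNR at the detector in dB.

21.1 dB

Noise floor: N = −174 + 10 log₁₀(B) + NF
10 log₁₀(1.15×10⁷) = 70.61 dB
N = −174 + 70.61 + 3.66 = −99.73 dBm
SNR = P_sig − N = −78.6 − (−99.73) = 21.13 dB → 21.1 dB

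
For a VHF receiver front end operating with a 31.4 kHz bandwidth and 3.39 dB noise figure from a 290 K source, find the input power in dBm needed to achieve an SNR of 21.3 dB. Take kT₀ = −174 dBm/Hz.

Sensitivity = −174 + 10 log₁₀(B) + NF + SNR_min
= −174 + 44.97 + 3.39 + 21.3
= −104.34 dBm → −104.3 dBm

−104.3 dBm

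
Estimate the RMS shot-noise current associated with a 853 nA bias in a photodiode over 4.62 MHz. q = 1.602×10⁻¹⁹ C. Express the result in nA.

1.12 nA

I_n = √(2qI·B)
2qI·B = 2 × 1.602×10⁻¹⁹ × 8.53×10⁻⁷ × 4.62×10⁶ = 1.26×10⁻¹⁸ A²
I_n = √(1.26×10⁻¹⁸) = 1.12×10⁻⁹ A = 1.12 nA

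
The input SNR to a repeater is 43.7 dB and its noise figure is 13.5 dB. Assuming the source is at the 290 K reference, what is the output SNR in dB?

By definition F = SNR_in/SNR_out, so in dB: SNR_out = SNR_in − NF
SNR_out = 43.7 − 13.5 = 30.2 dB

30.2 dB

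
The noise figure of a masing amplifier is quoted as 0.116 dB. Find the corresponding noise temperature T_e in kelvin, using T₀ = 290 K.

7.85 K

F = 10^(0.116/10) = 1.02707
T_e = (F − 1)·T₀ = (1.02707 − 1) × 290 = 7.85 K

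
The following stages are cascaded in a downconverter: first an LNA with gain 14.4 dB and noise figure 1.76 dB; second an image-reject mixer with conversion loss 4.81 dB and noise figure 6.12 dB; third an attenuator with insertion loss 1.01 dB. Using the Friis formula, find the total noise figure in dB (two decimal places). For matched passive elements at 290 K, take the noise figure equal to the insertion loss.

2.15 dB

Convert to linear (a loss of L dB is a gain of −L dB): F_i = 10^(NF_i/10), G_i = 10^(G_i,dB/10)
  Stage 1: F_1 = 10^(1.76/10) = 1.500, G_1 = 10^(14.4/10) = 27.54
  Stage 2: F_2 = 10^(6.12/10) = 4.093, G_2 = 10^(−4.81/10) = 0.3304
  Stage 3: F_3 = 10^(1.01/10) = 1.262, G_3 = 10^(−1.01/10) = 0.7925
Friis cascade:
  F = 1.500 + (4.093 − 1)/27.54 + (1.262 − 1)/9.099 = 1.641
NF = 10 log₁₀(1.641) = 2.15 dB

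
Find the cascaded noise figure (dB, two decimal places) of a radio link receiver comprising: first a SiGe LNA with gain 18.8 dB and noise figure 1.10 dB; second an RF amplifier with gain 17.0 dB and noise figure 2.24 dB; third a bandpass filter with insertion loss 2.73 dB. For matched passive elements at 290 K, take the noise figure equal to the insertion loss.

1.13 dB

Convert to linear (a loss of L dB is a gain of −L dB): F_i = 10^(NF_i/10), G_i = 10^(G_i,dB/10)
  Stage 1: F_1 = 10^(1.10/10) = 1.288, G_1 = 10^(18.8/10) = 75.86
  Stage 2: F_2 = 10^(2.24/10) = 1.675, G_2 = 10^(17.0/10) = 50.12
  Stage 3: F_3 = 10^(2.73/10) = 1.875, G_3 = 10^(−2.73/10) = 0.5333
Friis cascade:
  F = 1.288 + (1.675 − 1)/75.86 + (1.875 − 1)/3802 = 1.297
NF = 10 log₁₀(1.297) = 1.13 dB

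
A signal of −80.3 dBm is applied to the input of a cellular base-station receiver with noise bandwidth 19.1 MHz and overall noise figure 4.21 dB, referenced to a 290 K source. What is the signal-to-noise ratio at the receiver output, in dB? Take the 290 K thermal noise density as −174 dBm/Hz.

Noise floor: N = −174 + 10 log₁₀(B) + NF
10 log₁₀(1.91×10⁷) = 72.81 dB
N = −174 + 72.81 + 4.21 = −96.98 dBm
SNR = P_sig − N = −80.3 − (−96.98) = 16.68 dB → 16.7 dB

16.7 dB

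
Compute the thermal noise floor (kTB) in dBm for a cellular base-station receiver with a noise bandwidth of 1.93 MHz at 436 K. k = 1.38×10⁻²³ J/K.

P_n = kTB = 1.38×10⁻²³ × 436 × 1.93×10⁶ = 1.16×10⁻¹⁴ W
In dBm: 10 log₁₀(1.16×10⁻¹⁴ / 10⁻³) = −109.4 dBm

−109.4 dBm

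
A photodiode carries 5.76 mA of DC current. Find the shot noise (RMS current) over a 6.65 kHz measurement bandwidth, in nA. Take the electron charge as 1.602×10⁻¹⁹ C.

3.50 nA

I_n = √(2qI·B)
2qI·B = 2 × 1.602×10⁻¹⁹ × 5.76×10⁻³ × 6.65×10³ = 1.23×10⁻¹⁷ A²
I_n = √(1.23×10⁻¹⁷) = 3.50×10⁻⁹ A = 3.50 nA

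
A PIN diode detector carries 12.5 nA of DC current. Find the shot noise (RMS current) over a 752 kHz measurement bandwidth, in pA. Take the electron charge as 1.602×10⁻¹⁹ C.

54.9 pA

I_n = √(2qI·B)
2qI·B = 2 × 1.602×10⁻¹⁹ × 1.25×10⁻⁸ × 7.52×10⁵ = 3.01×10⁻²¹ A²
I_n = √(3.01×10⁻²¹) = 5.49×10⁻¹¹ A = 54.9 pA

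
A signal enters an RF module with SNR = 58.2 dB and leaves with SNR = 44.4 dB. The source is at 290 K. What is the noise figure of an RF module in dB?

NF (dB) = SNR_in(dB) − SNR_out(dB) when the source is at T₀
NF = 58.2 − 44.4 = 13.8 dB

13.8 dB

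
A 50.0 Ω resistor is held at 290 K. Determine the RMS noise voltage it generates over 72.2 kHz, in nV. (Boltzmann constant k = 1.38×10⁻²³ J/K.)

V_n = √(4kTRB)
4kTRB = 4 × 1.38×10⁻²³ × 290 × 5.00×10¹ × 7.22×10⁴ = 5.78×10⁻¹⁴ V²
V_n = √(5.78×10⁻¹⁴) = 2.40×10⁻⁷ V = 240 nV

240 nV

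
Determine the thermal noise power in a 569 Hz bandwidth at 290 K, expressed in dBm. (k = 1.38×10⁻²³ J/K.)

−146.4 dBm

P_n = kTB = 1.38×10⁻²³ × 290 × 5.69×10² = 2.28×10⁻¹⁸ W
In dBm: 10 log₁₀(2.28×10⁻¹⁸ / 10⁻³) = −146.4 dBm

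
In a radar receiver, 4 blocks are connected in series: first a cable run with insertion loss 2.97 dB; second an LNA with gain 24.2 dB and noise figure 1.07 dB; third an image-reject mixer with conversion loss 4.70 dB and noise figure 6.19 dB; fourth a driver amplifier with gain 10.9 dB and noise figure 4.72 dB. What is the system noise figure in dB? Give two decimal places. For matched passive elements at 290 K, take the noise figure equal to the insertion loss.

Convert to linear (a loss of L dB is a gain of −L dB): F_i = 10^(NF_i/10), G_i = 10^(G_i,dB/10)
  Stage 1: F_1 = 10^(2.97/10) = 1.982, G_1 = 10^(−2.97/10) = 0.5047
  Stage 2: F_2 = 10^(1.07/10) = 1.279, G_2 = 10^(24.2/10) = 263.0
  Stage 3: F_3 = 10^(6.19/10) = 4.159, G_3 = 10^(−4.70/10) = 0.3388
  Stage 4: F_4 = 10^(4.72/10) = 2.965, G_4 = 10^(10.9/10) = 12.30
Friis cascade:
  F = 1.982 + (1.279 − 1)/0.5047 + (4.159 − 1)/132.7 + (2.965 − 1)/44.98 = 2.603
NF = 10 log₁₀(2.603) = 4.15 dB

4.15 dB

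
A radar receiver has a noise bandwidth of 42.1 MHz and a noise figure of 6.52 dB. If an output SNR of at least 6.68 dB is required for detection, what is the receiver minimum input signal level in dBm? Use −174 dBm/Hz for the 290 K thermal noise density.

−84.6 dBm

Sensitivity = −174 + 10 log₁₀(B) + NF + SNR_min
= −174 + 76.24 + 6.52 + 6.68
= −84.56 dBm → −84.6 dBm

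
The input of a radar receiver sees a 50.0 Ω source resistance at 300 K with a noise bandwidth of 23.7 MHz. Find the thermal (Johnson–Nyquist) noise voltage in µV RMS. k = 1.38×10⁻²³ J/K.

4.43 µV

V_n = √(4kTRB)
4kTRB = 4 × 1.38×10⁻²³ × 300 × 5.00×10¹ × 2.37×10⁷ = 1.96×10⁻¹¹ V²
V_n = √(1.96×10⁻¹¹) = 4.43×10⁻⁶ V = 4.43 µV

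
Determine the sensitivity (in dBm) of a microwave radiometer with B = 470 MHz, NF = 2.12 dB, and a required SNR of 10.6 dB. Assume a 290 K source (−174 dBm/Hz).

−74.6 dBm

Sensitivity = −174 + 10 log₁₀(B) + NF + SNR_min
= −174 + 86.72 + 2.12 + 10.6
= −74.56 dBm → −74.6 dBm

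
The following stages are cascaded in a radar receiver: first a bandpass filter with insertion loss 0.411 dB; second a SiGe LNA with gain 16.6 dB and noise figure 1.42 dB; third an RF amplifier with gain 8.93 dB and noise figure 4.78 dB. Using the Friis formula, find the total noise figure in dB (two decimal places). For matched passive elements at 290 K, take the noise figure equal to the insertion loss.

1.97 dB

Convert to linear (a loss of L dB is a gain of −L dB): F_i = 10^(NF_i/10), G_i = 10^(G_i,dB/10)
  Stage 1: F_1 = 10^(0.411/10) = 1.099, G_1 = 10^(−0.411/10) = 0.9097
  Stage 2: F_2 = 10^(1.42/10) = 1.387, G_2 = 10^(16.6/10) = 45.71
  Stage 3: F_3 = 10^(4.78/10) = 3.006, G_3 = 10^(8.93/10) = 7.816
Friis cascade:
  F = 1.099 + (1.387 − 1)/0.9097 + (3.006 − 1)/41.58 = 1.573
NF = 10 log₁₀(1.573) = 1.97 dB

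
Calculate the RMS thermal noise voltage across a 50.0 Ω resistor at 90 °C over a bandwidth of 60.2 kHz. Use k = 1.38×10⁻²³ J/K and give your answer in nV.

T = 90 °C + 273.15 = 363.15 K
V_n = √(4kTRB)
4kTRB = 4 × 1.38×10⁻²³ × 363.15 × 5.00×10¹ × 6.02×10⁴ = 6.03×10⁻¹⁴ V²
V_n = √(6.03×10⁻¹⁴) = 2.46×10⁻⁷ V = 246 nV

246 nV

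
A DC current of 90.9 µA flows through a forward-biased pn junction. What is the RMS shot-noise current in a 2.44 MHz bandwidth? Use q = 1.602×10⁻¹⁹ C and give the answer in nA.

8.43 nA

I_n = √(2qI·B)
2qI·B = 2 × 1.602×10⁻¹⁹ × 9.09×10⁻⁵ × 2.44×10⁶ = 7.11×10⁻¹⁷ A²
I_n = √(7.11×10⁻¹⁷) = 8.43×10⁻⁹ A = 8.43 nA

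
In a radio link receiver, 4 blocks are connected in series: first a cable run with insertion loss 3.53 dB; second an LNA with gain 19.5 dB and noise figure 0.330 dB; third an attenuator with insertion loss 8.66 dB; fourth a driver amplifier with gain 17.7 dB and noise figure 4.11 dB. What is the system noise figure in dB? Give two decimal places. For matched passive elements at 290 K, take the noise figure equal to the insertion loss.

Convert to linear (a loss of L dB is a gain of −L dB): F_i = 10^(NF_i/10), G_i = 10^(G_i,dB/10)
  Stage 1: F_1 = 10^(3.53/10) = 2.254, G_1 = 10^(−3.53/10) = 0.4436
  Stage 2: F_2 = 10^(0.330/10) = 1.079, G_2 = 10^(19.5/10) = 89.13
  Stage 3: F_3 = 10^(8.66/10) = 7.345, G_3 = 10^(−8.66/10) = 0.1361
  Stage 4: F_4 = 10^(4.11/10) = 2.576, G_4 = 10^(17.7/10) = 58.88
Friis cascade:
  F = 2.254 + (1.079 − 1)/0.4436 + (7.345 − 1)/39.54 + (2.576 − 1)/5.383 = 2.886
NF = 10 log₁₀(2.886) = 4.60 dB

4.60 dB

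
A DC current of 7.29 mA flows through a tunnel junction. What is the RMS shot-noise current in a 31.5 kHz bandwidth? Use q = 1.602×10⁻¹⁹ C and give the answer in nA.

I_n = √(2qI·B)
2qI·B = 2 × 1.602×10⁻¹⁹ × 7.29×10⁻³ × 3.15×10⁴ = 7.36×10⁻¹⁷ A²
I_n = √(7.36×10⁻¹⁷) = 8.58×10⁻⁹ A = 8.58 nA

8.58 nA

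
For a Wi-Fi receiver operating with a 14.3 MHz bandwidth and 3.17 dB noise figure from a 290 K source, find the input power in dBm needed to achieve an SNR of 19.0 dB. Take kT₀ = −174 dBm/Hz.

−80.3 dBm

Sensitivity = −174 + 10 log₁₀(B) + NF + SNR_min
= −174 + 71.55 + 3.17 + 19.0
= −80.28 dBm → −80.3 dBm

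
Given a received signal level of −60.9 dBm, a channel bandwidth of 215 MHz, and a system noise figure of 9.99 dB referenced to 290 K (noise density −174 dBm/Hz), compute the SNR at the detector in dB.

Noise floor: N = −174 + 10 log₁₀(B) + NF
10 log₁₀(2.15×10⁸) = 83.32 dB
N = −174 + 83.32 + 9.99 = −80.69 dBm
SNR = P_sig − N = −60.9 − (−80.69) = 19.79 dB → 19.8 dB

19.8 dB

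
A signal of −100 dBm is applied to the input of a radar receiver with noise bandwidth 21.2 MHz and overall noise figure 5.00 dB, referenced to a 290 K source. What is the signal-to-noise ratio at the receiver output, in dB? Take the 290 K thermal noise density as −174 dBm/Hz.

Noise floor: N = −174 + 10 log₁₀(B) + NF
10 log₁₀(2.12×10⁷) = 73.26 dB
N = −174 + 73.26 + 5.00 = −95.74 dBm
SNR = P_sig − N = −100 − (−95.74) = −4.26 dB → −4.3 dB

−4.3 dB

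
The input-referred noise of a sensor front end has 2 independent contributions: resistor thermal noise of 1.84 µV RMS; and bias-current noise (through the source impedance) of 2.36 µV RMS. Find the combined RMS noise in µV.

2.99 µV

Uncorrelated sources add in power (mean-square): V_tot = √(ΣV_i²)
V_tot = √[(1.84×10⁻⁶)² + (2.36×10⁻⁶)²] = 2.99×10⁻⁶ V = 2.99 µV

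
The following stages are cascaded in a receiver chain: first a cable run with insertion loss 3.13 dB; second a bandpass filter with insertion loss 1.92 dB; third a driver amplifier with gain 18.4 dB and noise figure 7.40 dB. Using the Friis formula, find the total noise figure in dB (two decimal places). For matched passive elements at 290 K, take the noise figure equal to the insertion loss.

Convert to linear (a loss of L dB is a gain of −L dB): F_i = 10^(NF_i/10), G_i = 10^(G_i,dB/10)
  Stage 1: F_1 = 10^(3.13/10) = 2.056, G_1 = 10^(−3.13/10) = 0.4864
  Stage 2: F_2 = 10^(1.92/10) = 1.556, G_2 = 10^(−1.92/10) = 0.6427
  Stage 3: F_3 = 10^(7.40/10) = 5.495, G_3 = 10^(18.4/10) = 69.18
Friis cascade:
  F = 2.056 + (1.556 − 1)/0.4864 + (5.495 − 1)/0.3126 = 17.58
NF = 10 log₁₀(17.58) = 12.45 dB

12.45 dB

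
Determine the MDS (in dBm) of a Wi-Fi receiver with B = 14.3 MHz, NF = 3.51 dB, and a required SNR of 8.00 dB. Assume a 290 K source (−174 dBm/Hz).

−90.9 dBm

Sensitivity = −174 + 10 log₁₀(B) + NF + SNR_min
= −174 + 71.55 + 3.51 + 8.00
= −90.94 dBm → −90.9 dBm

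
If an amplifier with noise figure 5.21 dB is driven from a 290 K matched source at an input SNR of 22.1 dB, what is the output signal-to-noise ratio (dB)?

By definition F = SNR_in/SNR_out, so in dB: SNR_out = SNR_in − NF
SNR_out = 22.1 − 5.21 = 16.89 dB

16.89 dB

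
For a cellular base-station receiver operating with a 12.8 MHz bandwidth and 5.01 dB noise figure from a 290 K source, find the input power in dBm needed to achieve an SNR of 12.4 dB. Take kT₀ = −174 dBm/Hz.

Sensitivity = −174 + 10 log₁₀(B) + NF + SNR_min
= −174 + 71.07 + 5.01 + 12.4
= −85.52 dBm → −85.5 dBm

−85.5 dBm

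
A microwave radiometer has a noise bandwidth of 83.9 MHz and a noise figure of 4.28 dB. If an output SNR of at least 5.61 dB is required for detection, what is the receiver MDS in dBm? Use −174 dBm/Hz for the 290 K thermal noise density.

−84.9 dBm

Sensitivity = −174 + 10 log₁₀(B) + NF + SNR_min
= −174 + 79.24 + 4.28 + 5.61
= −84.87 dBm → −84.9 dBm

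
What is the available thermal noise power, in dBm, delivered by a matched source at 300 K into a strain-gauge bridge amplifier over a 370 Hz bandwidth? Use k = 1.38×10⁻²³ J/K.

P_n = kTB = 1.38×10⁻²³ × 300 × 3.70×10² = 1.53×10⁻¹⁸ W
In dBm: 10 log₁₀(1.53×10⁻¹⁸ / 10⁻³) = −148.1 dBm

−148.1 dBm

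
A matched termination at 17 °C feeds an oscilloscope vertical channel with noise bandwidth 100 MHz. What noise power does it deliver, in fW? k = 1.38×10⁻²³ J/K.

T = 17 °C + 273.15 = 290.15 K
P_n = kTB = 1.38×10⁻²³ × 290.15 × 1.00×10⁸ = 4.00×10⁻¹³ W = 400 fW

400 fW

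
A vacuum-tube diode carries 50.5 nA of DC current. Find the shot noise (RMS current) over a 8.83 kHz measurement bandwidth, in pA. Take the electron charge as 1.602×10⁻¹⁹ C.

12.0 pA

I_n = √(2qI·B)
2qI·B = 2 × 1.602×10⁻¹⁹ × 5.05×10⁻⁸ × 8.83×10³ = 1.43×10⁻²² A²
I_n = √(1.43×10⁻²²) = 1.20×10⁻¹¹ A = 12.0 pA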